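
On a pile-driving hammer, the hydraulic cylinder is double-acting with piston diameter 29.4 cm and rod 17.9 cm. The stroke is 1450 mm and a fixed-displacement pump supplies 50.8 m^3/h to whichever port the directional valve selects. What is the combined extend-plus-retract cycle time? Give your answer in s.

t ≈ 11.4 s

Cap-side area A_cap = π/4 × (29.4 cm)² = 678.9 cm^2
Rod-side annular area A_ann = π/4 × (29.4² − 17.9²) = 427.2 cm^2
t_ext = A_cap·L/Q = 6.976 s
t_ret = A_ann·L/Q = 4.390 s
t_cycle = t_ext + t_ret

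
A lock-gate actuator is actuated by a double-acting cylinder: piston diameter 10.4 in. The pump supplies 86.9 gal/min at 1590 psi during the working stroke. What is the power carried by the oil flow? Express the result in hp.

Hydraulic power = P × Q

W ≈ 80.6 hp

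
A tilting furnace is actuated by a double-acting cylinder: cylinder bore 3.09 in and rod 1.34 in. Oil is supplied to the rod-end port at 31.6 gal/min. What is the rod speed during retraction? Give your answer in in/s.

Rod-side annular area A_ann = π/4 × (3.09² − 1.34²) = 6.089 in^2
Flow into the rod-end port fills the annular volume.
v = Q / A

v ≈ 20.0 in/s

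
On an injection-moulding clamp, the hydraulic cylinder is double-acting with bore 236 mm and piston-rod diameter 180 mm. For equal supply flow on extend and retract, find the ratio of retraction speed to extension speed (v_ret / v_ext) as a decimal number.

Cap-side area A_cap = π/4 × (236 mm)² = 43740 mm^2
Rod-side annular area A_ann = π/4 × (236² − 180²) = 18300 mm^2
For equal Q, v ∝ 1/A, so v_ret/v_ext = A_cap/A_ann.

v_ret/v_ext ≈ 2.39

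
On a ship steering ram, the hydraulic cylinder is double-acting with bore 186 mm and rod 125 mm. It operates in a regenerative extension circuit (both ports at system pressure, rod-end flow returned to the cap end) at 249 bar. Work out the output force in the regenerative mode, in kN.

F ≈ 306 kN

With equal pressure on both faces, forces on the annular region cancel; the net push is pressure × rod cross-section.
Rod cross-section A_rod = π/4 × (125 mm)² = 12270 mm^2
F = P × A_rod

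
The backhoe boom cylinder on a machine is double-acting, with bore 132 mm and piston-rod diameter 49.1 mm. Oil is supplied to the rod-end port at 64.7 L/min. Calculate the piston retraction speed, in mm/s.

v ≈ 91.5 mm/s

Rod-side annular area A_ann = π/4 × (132² − 49.1²) = 11790 mm^2
Flow into the rod-end port fills the annular volume.
v = Q / A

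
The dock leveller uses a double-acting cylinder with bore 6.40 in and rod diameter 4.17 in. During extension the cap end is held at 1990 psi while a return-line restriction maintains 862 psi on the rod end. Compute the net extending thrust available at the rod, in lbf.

F ≈ 48100 lbf

Cap-side area A_cap = π/4 × (6.40 in)² = 32.17 in^2
Rod-side annular area A_ann = π/4 × (6.40² − 4.17²) = 18.51 in^2
Net thrust = P_cap·A_cap − P_rod·A_ann = 64020 lbf − 15960 lbf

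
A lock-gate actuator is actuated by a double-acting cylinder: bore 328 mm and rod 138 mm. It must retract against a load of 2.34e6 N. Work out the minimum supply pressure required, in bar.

Rod-side annular area A_ann = π/4 × (328² − 138²) = 69540 mm^2
Retraction: pressure acts on the annular area.
P = F / A = 2.34e6 N / A

P ≈ 337 bar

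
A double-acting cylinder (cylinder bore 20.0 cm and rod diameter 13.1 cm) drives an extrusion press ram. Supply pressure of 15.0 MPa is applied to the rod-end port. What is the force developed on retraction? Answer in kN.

F ≈ 269 kN

Rod-side annular area A_ann = π/4 × (20.0² − 13.1²) = 179.4 cm^2
On retraction the pressure acts on the annular area (bore minus rod).
F = P × A_ann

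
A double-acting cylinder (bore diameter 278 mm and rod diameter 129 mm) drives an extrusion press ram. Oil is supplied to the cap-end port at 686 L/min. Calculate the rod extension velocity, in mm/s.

v ≈ 188 mm/s

Cap-side area A_cap = π/4 × (278 mm)² = 60700 mm^2
v = Q / A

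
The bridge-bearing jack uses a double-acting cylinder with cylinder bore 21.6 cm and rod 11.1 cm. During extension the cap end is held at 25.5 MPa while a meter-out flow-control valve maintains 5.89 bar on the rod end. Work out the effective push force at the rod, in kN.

Cap-side area A_cap = π/4 × (21.6 cm)² = 366.4 cm^2
Rod-side annular area A_ann = π/4 × (21.6² − 11.1²) = 269.7 cm^2
Net thrust = P_cap·A_cap − P_rod·A_ann = 934.4 kN − 15.88 kN

F ≈ 919 kN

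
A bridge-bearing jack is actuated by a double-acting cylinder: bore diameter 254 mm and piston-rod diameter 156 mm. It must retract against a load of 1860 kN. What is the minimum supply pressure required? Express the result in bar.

Rod-side annular area A_ann = π/4 × (254² − 156²) = 31560 mm^2
Retraction: pressure acts on the annular area.
P = F / A = 1860 kN / A

P ≈ 589 bar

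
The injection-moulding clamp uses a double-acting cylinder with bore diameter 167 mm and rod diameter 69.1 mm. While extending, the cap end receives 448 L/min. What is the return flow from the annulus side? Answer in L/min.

Q_out ≈ 371 L/min

Cap-side area A_cap = π/4 × (167 mm)² = 21900 mm^2
Rod-side annular area A_ann = π/4 × (167² − 69.1²) = 18150 mm^2
Piston speed v = Q_in/A_cap; rod-end outflow Q_out = v × A_ann = Q_in × A_ann/A_cap.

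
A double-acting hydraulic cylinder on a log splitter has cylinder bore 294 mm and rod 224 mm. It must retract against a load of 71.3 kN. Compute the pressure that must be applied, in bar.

P ≈ 25.0 bar

Rod-side annular area A_ann = π/4 × (294² − 224²) = 28480 mm^2
Retraction: pressure acts on the annular area.
P = F / A = 71.3 kN / A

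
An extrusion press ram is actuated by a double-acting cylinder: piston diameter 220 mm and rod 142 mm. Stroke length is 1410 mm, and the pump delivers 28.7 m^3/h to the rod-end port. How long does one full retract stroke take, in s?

t ≈ 3.92 s

Rod-side annular area A_ann = π/4 × (220² − 142²) = 22180 mm^2
Swept volume V = A × L; t = V / Q = A·L / Q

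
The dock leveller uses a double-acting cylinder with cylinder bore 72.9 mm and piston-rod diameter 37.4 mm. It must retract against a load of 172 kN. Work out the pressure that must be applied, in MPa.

Rod-side annular area A_ann = π/4 × (72.9² − 37.4²) = 3075 mm^2
Retraction: pressure acts on the annular area.
P = F / A = 172 kN / A

P ≈ 55.9 MPa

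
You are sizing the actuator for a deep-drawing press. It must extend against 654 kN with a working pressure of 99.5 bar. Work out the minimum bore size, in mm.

D ≈ 289 mm

Extension force acts on the full piston face: F = P × (π/4)D².
D = √(4F / (πP)) = √(4 × 654 kN / (π × 99.5 bar))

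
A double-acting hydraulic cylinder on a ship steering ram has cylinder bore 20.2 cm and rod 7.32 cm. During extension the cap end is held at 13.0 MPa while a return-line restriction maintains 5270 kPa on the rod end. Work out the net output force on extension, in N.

F ≈ 2.70e5 N

Cap-side area A_cap = π/4 × (20.2 cm)² = 320.5 cm^2
Rod-side annular area A_ann = π/4 × (20.2² − 7.32²) = 278.4 cm^2
Net thrust = P_cap·A_cap − P_rod·A_ann = 4.166e5 N − 1.467e5 N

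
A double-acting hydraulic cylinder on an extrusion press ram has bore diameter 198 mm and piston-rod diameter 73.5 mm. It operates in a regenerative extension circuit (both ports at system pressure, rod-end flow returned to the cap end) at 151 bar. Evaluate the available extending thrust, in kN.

With equal pressure on both faces, forces on the annular region cancel; the net push is pressure × rod cross-section.
Rod cross-section A_rod = π/4 × (73.5 mm)² = 4243 mm^2
F = P × A_rod

F ≈ 64.1 kN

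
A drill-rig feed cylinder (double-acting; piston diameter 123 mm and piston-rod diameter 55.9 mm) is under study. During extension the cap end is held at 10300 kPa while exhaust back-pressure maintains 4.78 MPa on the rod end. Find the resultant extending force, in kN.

Cap-side area A_cap = π/4 × (123 mm)² = 11880 mm^2
Rod-side annular area A_ann = π/4 × (123² − 55.9²) = 9428 mm^2
Net thrust = P_cap·A_cap − P_rod·A_ann = 122.4 kN − 45.07 kN

F ≈ 77.3 kN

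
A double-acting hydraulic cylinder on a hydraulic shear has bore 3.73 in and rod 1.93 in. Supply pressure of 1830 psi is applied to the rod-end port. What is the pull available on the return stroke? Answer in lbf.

F ≈ 14600 lbf

Rod-side annular area A_ann = π/4 × (3.73² − 1.93²) = 8.002 in^2
On retraction the pressure acts on the annular area (bore minus rod).
F = P × A_ann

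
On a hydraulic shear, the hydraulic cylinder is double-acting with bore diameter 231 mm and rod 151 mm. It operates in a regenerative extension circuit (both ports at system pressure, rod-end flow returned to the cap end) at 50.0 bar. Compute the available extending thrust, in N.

With equal pressure on both faces, forces on the annular region cancel; the net push is pressure × rod cross-section.
Rod cross-section A_rod = π/4 × (151 mm)² = 17910 mm^2
F = P × A_rod

F ≈ 89500 N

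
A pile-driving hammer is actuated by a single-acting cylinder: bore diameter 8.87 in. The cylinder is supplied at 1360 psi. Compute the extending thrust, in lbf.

F ≈ 84000 lbf

Cap-side area A_cap = π/4 × (8.87 in)² = 61.79 in^2
F = P × A_cap = 1360 psi × A_cap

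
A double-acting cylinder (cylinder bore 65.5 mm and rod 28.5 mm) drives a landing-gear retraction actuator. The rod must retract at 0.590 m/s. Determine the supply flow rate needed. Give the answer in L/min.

Q ≈ 96.7 L/min

Rod-side annular area A_ann = π/4 × (65.5² − 28.5²) = 2732 mm^2
Q = A × v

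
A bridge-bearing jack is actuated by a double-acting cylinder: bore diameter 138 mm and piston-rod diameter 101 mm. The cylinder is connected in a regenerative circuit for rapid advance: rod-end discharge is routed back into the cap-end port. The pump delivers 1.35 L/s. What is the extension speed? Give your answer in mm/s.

In regeneration the rod-end outflow joins the pump flow into the cap end, so the net volume the pump must supply per unit advance equals the rod cross-section area.
Rod cross-section A_rod = π/4 × (101 mm)² = 8012 mm^2
v = Q_pump / A_rod

v ≈ 169 mm/s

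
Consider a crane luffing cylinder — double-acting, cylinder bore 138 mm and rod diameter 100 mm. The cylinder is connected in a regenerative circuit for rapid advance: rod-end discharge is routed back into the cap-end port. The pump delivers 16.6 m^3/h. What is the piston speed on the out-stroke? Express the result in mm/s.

In regeneration the rod-end outflow joins the pump flow into the cap end, so the net volume the pump must supply per unit advance equals the rod cross-section area.
Rod cross-section A_rod = π/4 × (100 mm)² = 7854 mm^2
v = Q_pump / A_rod

v ≈ 587 mm/s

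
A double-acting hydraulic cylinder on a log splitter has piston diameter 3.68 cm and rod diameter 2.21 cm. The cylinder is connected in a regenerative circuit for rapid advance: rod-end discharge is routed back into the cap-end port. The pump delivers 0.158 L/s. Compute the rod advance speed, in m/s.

v ≈ 0.412 m/s

In regeneration the rod-end outflow joins the pump flow into the cap end, so the net volume the pump must supply per unit advance equals the rod cross-section area.
Rod cross-section A_rod = π/4 × (2.21 cm)² = 3.836 cm^2
v = Q_pump / A_rod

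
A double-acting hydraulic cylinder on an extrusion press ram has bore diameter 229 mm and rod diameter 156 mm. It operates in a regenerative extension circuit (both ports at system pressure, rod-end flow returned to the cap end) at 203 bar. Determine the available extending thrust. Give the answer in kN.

F ≈ 388 kN

With equal pressure on both faces, forces on the annular region cancel; the net push is pressure × rod cross-section.
Rod cross-section A_rod = π/4 × (156 mm)² = 19110 mm^2
F = P × A_rod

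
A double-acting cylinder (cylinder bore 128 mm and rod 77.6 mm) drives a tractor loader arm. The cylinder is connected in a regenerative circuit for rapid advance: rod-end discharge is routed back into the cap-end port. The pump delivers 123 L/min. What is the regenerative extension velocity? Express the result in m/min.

In regeneration the rod-end outflow joins the pump flow into the cap end, so the net volume the pump must supply per unit advance equals the rod cross-section area.
Rod cross-section A_rod = π/4 × (77.6 mm)² = 4729 mm^2
v = Q_pump / A_rod

v ≈ 26.0 m/min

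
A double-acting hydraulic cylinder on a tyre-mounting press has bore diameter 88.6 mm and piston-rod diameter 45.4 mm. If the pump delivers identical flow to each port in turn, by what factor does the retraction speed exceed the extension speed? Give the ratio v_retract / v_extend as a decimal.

Cap-side area A_cap = π/4 × (88.6 mm)² = 6165 mm^2
Rod-side annular area A_ann = π/4 × (88.6² − 45.4²) = 4547 mm^2
For equal Q, v ∝ 1/A, so v_ret/v_ext = A_cap/A_ann.

v_ret/v_ext ≈ 1.36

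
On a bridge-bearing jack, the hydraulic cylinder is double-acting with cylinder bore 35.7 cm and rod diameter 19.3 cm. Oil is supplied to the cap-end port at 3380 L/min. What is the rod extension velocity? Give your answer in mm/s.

Cap-side area A_cap = π/4 × (35.7 cm)² = 1001 cm^2
v = Q / A

v ≈ 563 mm/s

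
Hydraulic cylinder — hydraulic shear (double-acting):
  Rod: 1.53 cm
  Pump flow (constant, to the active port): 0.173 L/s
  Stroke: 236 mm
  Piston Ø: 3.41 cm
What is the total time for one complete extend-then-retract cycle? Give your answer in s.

Cap-side area A_cap = π/4 × (3.41 cm)² = 9.133 cm^2
Rod-side annular area A_ann = π/4 × (3.41² − 1.53²) = 7.294 cm^2
t_ext = A_cap·L/Q = 1.246 s
t_ret = A_ann·L/Q = 0.9950 s
t_cycle = t_ext + t_ret

t ≈ 2.24 s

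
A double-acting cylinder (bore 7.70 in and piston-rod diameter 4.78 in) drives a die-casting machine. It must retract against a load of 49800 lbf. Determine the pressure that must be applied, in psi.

P ≈ 1740 psi

Rod-side annular area A_ann = π/4 × (7.70² − 4.78²) = 28.62 in^2
Retraction: pressure acts on the annular area.
P = F / A = 49800 lbf / A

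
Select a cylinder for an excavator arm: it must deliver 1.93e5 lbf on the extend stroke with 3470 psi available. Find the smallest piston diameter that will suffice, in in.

Extension force acts on the full piston face: F = P × (π/4)D².
D = √(4F / (πP)) = √(4 × 1.93e5 lbf / (π × 3470 psi))

D ≈ 8.42 in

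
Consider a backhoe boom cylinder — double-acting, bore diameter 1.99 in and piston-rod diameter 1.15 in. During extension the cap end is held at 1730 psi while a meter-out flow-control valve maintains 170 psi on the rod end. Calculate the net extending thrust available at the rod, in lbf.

Cap-side area A_cap = π/4 × (1.99 in)² = 3.110 in^2
Rod-side annular area A_ann = π/4 × (1.99² − 1.15²) = 2.072 in^2
Net thrust = P_cap·A_cap − P_rod·A_ann = 5381 lbf − 352.2 lbf

F ≈ 5030 lbf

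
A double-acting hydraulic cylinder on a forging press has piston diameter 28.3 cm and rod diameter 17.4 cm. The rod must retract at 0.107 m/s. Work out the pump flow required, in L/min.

Rod-side annular area A_ann = π/4 × (28.3² − 17.4²) = 391.2 cm^2
Q = A × v

Q ≈ 251 L/min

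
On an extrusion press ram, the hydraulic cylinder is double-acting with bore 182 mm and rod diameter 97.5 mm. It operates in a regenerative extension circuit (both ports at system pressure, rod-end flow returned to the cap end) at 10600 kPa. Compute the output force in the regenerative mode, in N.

F ≈ 79100 N

With equal pressure on both faces, forces on the annular region cancel; the net push is pressure × rod cross-section.
Rod cross-section A_rod = π/4 × (97.5 mm)² = 7466 mm^2
F = P × A_rod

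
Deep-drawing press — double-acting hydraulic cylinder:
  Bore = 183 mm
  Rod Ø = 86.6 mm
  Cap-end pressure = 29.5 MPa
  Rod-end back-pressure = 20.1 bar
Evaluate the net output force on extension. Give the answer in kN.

F ≈ 735 kN

Cap-side area A_cap = π/4 × (183 mm)² = 26300 mm^2
Rod-side annular area A_ann = π/4 × (183² − 86.6²) = 20410 mm^2
Net thrust = P_cap·A_cap − P_rod·A_ann = 775.9 kN − 41.03 kN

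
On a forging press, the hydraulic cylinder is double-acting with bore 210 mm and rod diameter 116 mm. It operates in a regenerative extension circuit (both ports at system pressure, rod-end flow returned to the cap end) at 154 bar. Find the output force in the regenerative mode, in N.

With equal pressure on both faces, forces on the annular region cancel; the net push is pressure × rod cross-section.
Rod cross-section A_rod = π/4 × (116 mm)² = 10570 mm^2
F = P × A_rod

F ≈ 1.63e5 N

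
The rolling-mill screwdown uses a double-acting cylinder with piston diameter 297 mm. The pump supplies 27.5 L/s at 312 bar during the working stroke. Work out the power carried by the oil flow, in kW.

W ≈ 858 kW

Hydraulic power = P × Q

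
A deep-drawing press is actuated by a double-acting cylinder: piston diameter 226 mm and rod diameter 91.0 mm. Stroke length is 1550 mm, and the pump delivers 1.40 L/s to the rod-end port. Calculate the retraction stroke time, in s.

Rod-side annular area A_ann = π/4 × (226² − 91.0²) = 33610 mm^2
Swept volume V = A × L; t = V / Q = A·L / Q

t ≈ 37.2 s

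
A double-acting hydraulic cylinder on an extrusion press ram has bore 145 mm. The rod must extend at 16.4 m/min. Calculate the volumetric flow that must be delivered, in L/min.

Cap-side area A_cap = π/4 × (145 mm)² = 16510 mm^2
Q = A × v

Q ≈ 271 L/min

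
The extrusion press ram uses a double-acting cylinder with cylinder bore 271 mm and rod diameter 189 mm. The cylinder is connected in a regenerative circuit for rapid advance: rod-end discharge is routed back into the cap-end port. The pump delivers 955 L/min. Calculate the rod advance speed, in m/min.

v ≈ 34.0 m/min

In regeneration the rod-end outflow joins the pump flow into the cap end, so the net volume the pump must supply per unit advance equals the rod cross-section area.
Rod cross-section A_rod = π/4 × (189 mm)² = 28060 mm^2
v = Q_pump / A_rod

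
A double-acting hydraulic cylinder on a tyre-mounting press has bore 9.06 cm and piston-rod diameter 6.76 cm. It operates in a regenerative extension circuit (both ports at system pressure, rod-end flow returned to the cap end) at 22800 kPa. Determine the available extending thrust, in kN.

With equal pressure on both faces, forces on the annular region cancel; the net push is pressure × rod cross-section.
Rod cross-section A_rod = π/4 × (6.76 cm)² = 35.89 cm^2
F = P × A_rod

F ≈ 81.8 kN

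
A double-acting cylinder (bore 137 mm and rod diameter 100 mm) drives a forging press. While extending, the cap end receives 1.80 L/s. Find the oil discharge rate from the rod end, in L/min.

Cap-side area A_cap = π/4 × (137 mm)² = 14740 mm^2
Rod-side annular area A_ann = π/4 × (137² − 100²) = 6887 mm^2
Piston speed v = Q_in/A_cap; rod-end outflow Q_out = v × A_ann = Q_in × A_ann/A_cap.

Q_out ≈ 50.5 L/min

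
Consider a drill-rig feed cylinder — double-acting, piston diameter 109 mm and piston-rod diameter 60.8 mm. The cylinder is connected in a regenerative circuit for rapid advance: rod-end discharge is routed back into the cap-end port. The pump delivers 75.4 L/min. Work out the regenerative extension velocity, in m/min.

In regeneration the rod-end outflow joins the pump flow into the cap end, so the net volume the pump must supply per unit advance equals the rod cross-section area.
Rod cross-section A_rod = π/4 × (60.8 mm)² = 2903 mm^2
v = Q_pump / A_rod

v ≈ 26.0 m/min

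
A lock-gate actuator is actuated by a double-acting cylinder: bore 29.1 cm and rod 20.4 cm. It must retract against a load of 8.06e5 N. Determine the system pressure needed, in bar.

Rod-side annular area A_ann = π/4 × (29.1² − 20.4²) = 338.2 cm^2
Retraction: pressure acts on the annular area.
P = F / A = 8.06e5 N / A

P ≈ 238 bar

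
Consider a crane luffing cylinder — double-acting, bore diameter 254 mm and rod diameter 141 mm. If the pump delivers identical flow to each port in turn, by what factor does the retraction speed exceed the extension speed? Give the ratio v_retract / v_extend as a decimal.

v_ret/v_ext ≈ 1.45

Cap-side area A_cap = π/4 × (254 mm)² = 50670 mm^2
Rod-side annular area A_ann = π/4 × (254² − 141²) = 35060 mm^2
For equal Q, v ∝ 1/A, so v_ret/v_ext = A_cap/A_ann.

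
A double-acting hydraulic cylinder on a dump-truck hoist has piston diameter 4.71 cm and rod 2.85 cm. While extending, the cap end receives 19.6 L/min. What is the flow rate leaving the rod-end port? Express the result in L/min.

Q_out ≈ 12.4 L/min

Cap-side area A_cap = π/4 × (4.71 cm)² = 17.42 cm^2
Rod-side annular area A_ann = π/4 × (4.71² − 2.85²) = 11.04 cm^2
Piston speed v = Q_in/A_cap; rod-end outflow Q_out = v × A_ann = Q_in × A_ann/A_cap.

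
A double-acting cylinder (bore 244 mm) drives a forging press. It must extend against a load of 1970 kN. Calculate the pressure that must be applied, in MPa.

P ≈ 42.1 MPa

Cap-side area A_cap = π/4 × (244 mm)² = 46760 mm^2
P = F / A = 1970 kN / A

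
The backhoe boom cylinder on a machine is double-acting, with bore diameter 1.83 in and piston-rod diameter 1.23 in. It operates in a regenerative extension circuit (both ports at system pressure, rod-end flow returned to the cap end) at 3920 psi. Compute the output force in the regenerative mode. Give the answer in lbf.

F ≈ 4660 lbf

With equal pressure on both faces, forces on the annular region cancel; the net push is pressure × rod cross-section.
Rod cross-section A_rod = π/4 × (1.23 in)² = 1.188 in^2
F = P × A_rod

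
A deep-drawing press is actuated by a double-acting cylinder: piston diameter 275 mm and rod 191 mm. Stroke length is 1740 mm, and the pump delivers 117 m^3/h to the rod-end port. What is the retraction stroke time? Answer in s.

Rod-side annular area A_ann = π/4 × (275² − 191²) = 30740 mm^2
Swept volume V = A × L; t = V / Q = A·L / Q

t ≈ 1.65 s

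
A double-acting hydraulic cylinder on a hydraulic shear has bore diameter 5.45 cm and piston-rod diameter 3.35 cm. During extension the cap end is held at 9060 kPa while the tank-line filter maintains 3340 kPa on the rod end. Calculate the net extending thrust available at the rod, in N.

Cap-side area A_cap = π/4 × (5.45 cm)² = 23.33 cm^2
Rod-side annular area A_ann = π/4 × (5.45² − 3.35²) = 14.51 cm^2
Net thrust = P_cap·A_cap − P_rod·A_ann = 21140 N − 4848 N

F ≈ 16300 N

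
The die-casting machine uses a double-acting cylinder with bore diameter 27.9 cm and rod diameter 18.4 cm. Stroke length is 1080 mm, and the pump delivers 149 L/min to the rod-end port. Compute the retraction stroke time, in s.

Rod-side annular area A_ann = π/4 × (27.9² − 18.4²) = 345.5 cm^2
Swept volume V = A × L; t = V / Q = A·L / Q

t ≈ 15.0 s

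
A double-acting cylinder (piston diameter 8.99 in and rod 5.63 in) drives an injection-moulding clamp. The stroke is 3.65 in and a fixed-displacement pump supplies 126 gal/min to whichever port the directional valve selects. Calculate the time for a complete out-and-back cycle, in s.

Cap-side area A_cap = π/4 × (8.99 in)² = 63.48 in^2
Rod-side annular area A_ann = π/4 × (8.99² − 5.63²) = 38.58 in^2
t_ext = A_cap·L/Q = 0.4776 s
t_ret = A_ann·L/Q = 0.2903 s
t_cycle = t_ext + t_ret

t ≈ 0.768 s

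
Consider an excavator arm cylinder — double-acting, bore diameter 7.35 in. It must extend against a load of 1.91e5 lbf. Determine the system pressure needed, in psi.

Cap-side area A_cap = π/4 × (7.35 in)² = 42.43 in^2
P = F / A = 1.91e5 lbf / A

P ≈ 4500 psi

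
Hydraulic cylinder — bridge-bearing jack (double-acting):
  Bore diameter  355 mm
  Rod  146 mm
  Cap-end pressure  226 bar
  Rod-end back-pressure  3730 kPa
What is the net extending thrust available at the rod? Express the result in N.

F ≈ 1.93e6 N

Cap-side area A_cap = π/4 × (355 mm)² = 98980 mm^2
Rod-side annular area A_ann = π/4 × (355² − 146²) = 82240 mm^2
Net thrust = P_cap·A_cap − P_rod·A_ann = 2.237e6 N − 3.067e5 N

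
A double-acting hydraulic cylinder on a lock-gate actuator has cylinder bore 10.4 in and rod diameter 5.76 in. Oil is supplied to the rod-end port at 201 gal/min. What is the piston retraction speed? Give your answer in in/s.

Rod-side annular area A_ann = π/4 × (10.4² − 5.76²) = 58.89 in^2
Flow into the rod-end port fills the annular volume.
v = Q / A

v ≈ 13.1 in/s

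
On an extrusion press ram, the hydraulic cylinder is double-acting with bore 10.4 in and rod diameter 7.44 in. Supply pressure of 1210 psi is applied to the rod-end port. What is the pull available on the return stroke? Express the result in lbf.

F ≈ 50200 lbf

Rod-side annular area A_ann = π/4 × (10.4² − 7.44²) = 41.47 in^2
On retraction the pressure acts on the annular area (bore minus rod).
F = P × A_ann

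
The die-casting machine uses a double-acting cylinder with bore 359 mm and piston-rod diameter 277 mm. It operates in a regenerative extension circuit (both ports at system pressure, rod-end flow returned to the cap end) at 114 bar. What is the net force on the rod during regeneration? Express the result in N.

With equal pressure on both faces, forces on the annular region cancel; the net push is pressure × rod cross-section.
Rod cross-section A_rod = π/4 × (277 mm)² = 60260 mm^2
F = P × A_rod

F ≈ 6.87e5 N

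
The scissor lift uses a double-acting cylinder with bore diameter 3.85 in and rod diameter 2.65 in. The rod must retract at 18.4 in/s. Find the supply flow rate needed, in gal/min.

Q ≈ 29.3 gal/min

Rod-side annular area A_ann = π/4 × (3.85² − 2.65²) = 6.126 in^2
Q = A × v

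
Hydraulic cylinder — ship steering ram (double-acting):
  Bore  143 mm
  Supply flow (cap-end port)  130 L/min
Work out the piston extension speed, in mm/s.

v ≈ 135 mm/s

Cap-side area A_cap = π/4 × (143 mm)² = 16060 mm^2
v = Q / A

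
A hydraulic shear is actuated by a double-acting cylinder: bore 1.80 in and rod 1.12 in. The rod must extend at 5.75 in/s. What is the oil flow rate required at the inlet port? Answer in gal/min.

Q ≈ 3.80 gal/min

Cap-side area A_cap = π/4 × (1.80 in)² = 2.545 in^2
Q = A × v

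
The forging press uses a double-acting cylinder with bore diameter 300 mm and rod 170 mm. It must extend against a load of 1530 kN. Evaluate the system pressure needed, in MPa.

Cap-side area A_cap = π/4 × (300 mm)² = 70690 mm^2
P = F / A = 1530 kN / A

P ≈ 21.6 MPa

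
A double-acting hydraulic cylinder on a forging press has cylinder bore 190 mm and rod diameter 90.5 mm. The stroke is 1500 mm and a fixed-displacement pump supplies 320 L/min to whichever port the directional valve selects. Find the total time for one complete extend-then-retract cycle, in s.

Cap-side area A_cap = π/4 × (190 mm)² = 28350 mm^2
Rod-side annular area A_ann = π/4 × (190² − 90.5²) = 21920 mm^2
t_ext = A_cap·L/Q = 7.974 s
t_ret = A_ann·L/Q = 6.165 s
t_cycle = t_ext + t_ret

t ≈ 14.1 s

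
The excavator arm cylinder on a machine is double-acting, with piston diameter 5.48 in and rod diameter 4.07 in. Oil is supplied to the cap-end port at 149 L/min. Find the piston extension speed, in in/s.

Cap-side area A_cap = π/4 × (5.48 in)² = 23.59 in^2
v = Q / A

v ≈ 6.43 in/s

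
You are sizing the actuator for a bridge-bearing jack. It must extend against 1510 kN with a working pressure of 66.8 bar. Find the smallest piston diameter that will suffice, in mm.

D ≈ 536 mm

Extension force acts on the full piston face: F = P × (π/4)D².
D = √(4F / (πP)) = √(4 × 1510 kN / (π × 66.8 bar))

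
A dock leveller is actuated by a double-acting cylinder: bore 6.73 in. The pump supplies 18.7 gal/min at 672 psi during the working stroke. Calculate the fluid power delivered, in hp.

Hydraulic power = P × Q

W ≈ 7.33 hp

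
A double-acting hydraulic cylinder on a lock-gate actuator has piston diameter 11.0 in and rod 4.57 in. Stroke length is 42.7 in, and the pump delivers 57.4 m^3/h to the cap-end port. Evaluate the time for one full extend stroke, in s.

Cap-side area A_cap = π/4 × (11.0 in)² = 95.03 in^2
Swept volume V = A × L; t = V / Q = A·L / Q

t ≈ 4.17 s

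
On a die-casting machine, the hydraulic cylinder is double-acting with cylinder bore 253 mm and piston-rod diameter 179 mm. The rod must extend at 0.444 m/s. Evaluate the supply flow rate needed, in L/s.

Cap-side area A_cap = π/4 × (253 mm)² = 50270 mm^2
Q = A × v

Q ≈ 22.3 L/s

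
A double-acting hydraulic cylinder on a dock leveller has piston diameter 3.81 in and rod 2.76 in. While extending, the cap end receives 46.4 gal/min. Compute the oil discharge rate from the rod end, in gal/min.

Cap-side area A_cap = π/4 × (3.81 in)² = 11.40 in^2
Rod-side annular area A_ann = π/4 × (3.81² − 2.76²) = 5.418 in^2
Piston speed v = Q_in/A_cap; rod-end outflow Q_out = v × A_ann = Q_in × A_ann/A_cap.

Q_out ≈ 22.1 gal/min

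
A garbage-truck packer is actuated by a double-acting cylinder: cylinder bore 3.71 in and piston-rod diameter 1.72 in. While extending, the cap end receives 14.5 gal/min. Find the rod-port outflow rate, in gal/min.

Cap-side area A_cap = π/4 × (3.71 in)² = 10.81 in^2
Rod-side annular area A_ann = π/4 × (3.71² − 1.72²) = 8.487 in^2
Piston speed v = Q_in/A_cap; rod-end outflow Q_out = v × A_ann = Q_in × A_ann/A_cap.

Q_out ≈ 11.4 gal/min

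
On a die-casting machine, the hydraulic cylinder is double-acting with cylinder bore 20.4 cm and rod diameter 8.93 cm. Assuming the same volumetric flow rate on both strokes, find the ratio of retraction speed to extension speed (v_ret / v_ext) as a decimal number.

Cap-side area A_cap = π/4 × (20.4 cm)² = 326.9 cm^2
Rod-side annular area A_ann = π/4 × (20.4² − 8.93²) = 264.2 cm^2
For equal Q, v ∝ 1/A, so v_ret/v_ext = A_cap/A_ann.

v_ret/v_ext ≈ 1.24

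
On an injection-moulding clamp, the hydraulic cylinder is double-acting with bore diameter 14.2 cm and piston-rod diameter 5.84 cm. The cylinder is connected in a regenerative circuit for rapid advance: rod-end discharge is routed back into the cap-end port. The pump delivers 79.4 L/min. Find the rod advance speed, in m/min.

v ≈ 29.6 m/min

In regeneration the rod-end outflow joins the pump flow into the cap end, so the net volume the pump must supply per unit advance equals the rod cross-section area.
Rod cross-section A_rod = π/4 × (5.84 cm)² = 26.79 cm^2
v = Q_pump / A_rod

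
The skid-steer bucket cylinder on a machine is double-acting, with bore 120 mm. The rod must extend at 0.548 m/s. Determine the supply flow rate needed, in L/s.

Q ≈ 6.20 L/s

Cap-side area A_cap = π/4 × (120 mm)² = 11310 mm^2
Q = A × v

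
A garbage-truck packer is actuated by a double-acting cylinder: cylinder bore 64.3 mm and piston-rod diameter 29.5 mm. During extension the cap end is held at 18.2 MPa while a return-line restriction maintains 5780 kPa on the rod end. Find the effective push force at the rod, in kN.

F ≈ 44.3 kN

Cap-side area A_cap = π/4 × (64.3 mm)² = 3247 mm^2
Rod-side annular area A_ann = π/4 × (64.3² − 29.5²) = 2564 mm^2
Net thrust = P_cap·A_cap − P_rod·A_ann = 59.10 kN − 14.82 kN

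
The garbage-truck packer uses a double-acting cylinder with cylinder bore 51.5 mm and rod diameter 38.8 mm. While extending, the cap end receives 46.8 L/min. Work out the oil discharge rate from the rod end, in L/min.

Cap-side area A_cap = π/4 × (51.5 mm)² = 2083 mm^2
Rod-side annular area A_ann = π/4 × (51.5² − 38.8²) = 900.7 mm^2
Piston speed v = Q_in/A_cap; rod-end outflow Q_out = v × A_ann = Q_in × A_ann/A_cap.

Q_out ≈ 20.2 L/min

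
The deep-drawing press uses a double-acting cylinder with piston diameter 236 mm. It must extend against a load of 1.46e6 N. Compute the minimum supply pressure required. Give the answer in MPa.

Cap-side area A_cap = π/4 × (236 mm)² = 43740 mm^2
P = F / A = 1.46e6 N / A

P ≈ 33.4 MPa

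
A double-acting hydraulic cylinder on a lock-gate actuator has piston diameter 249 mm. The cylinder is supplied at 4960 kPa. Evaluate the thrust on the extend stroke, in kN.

Cap-side area A_cap = π/4 × (249 mm)² = 48700 mm^2
F = P × A_cap = 4960 kPa × A_cap

F ≈ 242 kN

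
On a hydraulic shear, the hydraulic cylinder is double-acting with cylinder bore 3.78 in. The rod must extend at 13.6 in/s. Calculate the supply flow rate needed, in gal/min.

Q ≈ 39.6 gal/min

Cap-side area A_cap = π/4 × (3.78 in)² = 11.22 in^2
Q = A × v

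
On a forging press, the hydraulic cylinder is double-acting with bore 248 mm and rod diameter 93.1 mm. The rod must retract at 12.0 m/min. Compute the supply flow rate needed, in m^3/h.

Rod-side annular area A_ann = π/4 × (248² − 93.1²) = 41500 mm^2
Q = A × v

Q ≈ 29.9 m^3/h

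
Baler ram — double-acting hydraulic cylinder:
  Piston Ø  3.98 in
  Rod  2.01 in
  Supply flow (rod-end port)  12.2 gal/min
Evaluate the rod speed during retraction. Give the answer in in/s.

v ≈ 5.07 in/s

Rod-side annular area A_ann = π/4 × (3.98² − 2.01²) = 9.268 in^2
Flow into the rod-end port fills the annular volume.
v = Q / A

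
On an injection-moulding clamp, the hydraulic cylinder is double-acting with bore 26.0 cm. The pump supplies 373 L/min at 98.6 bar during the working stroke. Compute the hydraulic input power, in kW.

W ≈ 61.3 kW

Hydraulic power = P × Q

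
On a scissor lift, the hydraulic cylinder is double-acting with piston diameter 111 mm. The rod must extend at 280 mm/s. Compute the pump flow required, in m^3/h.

Cap-side area A_cap = π/4 × (111 mm)² = 9677 mm^2
Q = A × v

Q ≈ 9.75 m^3/h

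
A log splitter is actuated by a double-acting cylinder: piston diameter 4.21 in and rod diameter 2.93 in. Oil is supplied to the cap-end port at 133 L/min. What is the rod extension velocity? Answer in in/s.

v ≈ 9.72 in/s

Cap-side area A_cap = π/4 × (4.21 in)² = 13.92 in^2
v = Q / A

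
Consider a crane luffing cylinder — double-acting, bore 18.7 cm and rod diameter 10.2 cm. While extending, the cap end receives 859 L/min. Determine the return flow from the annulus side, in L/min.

Q_out ≈ 603 L/min

Cap-side area A_cap = π/4 × (18.7 cm)² = 274.6 cm^2
Rod-side annular area A_ann = π/4 × (18.7² − 10.2²) = 192.9 cm^2
Piston speed v = Q_in/A_cap; rod-end outflow Q_out = v × A_ann = Q_in × A_ann/A_cap.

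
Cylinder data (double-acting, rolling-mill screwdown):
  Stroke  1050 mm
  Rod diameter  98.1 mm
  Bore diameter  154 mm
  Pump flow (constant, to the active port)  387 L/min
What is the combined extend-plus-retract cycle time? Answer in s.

t ≈ 4.83 s

Cap-side area A_cap = π/4 × (154 mm)² = 18630 mm^2
Rod-side annular area A_ann = π/4 × (154² − 98.1²) = 11070 mm^2
t_ext = A_cap·L/Q = 3.032 s
t_ret = A_ann·L/Q = 1.802 s
t_cycle = t_ext + t_ret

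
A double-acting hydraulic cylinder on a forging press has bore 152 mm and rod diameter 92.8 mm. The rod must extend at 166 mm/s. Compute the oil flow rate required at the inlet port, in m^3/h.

Cap-side area A_cap = π/4 × (152 mm)² = 18150 mm^2
Q = A × v

Q ≈ 10.8 m^3/h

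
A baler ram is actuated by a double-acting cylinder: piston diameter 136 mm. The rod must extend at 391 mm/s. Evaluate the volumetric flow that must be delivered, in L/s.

Q ≈ 5.68 L/s

Cap-side area A_cap = π/4 × (136 mm)² = 14530 mm^2
Q = A × v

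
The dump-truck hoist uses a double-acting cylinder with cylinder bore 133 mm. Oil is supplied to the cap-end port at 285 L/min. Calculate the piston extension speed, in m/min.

Cap-side area A_cap = π/4 × (133 mm)² = 13890 mm^2
v = Q / A

v ≈ 20.5 m/min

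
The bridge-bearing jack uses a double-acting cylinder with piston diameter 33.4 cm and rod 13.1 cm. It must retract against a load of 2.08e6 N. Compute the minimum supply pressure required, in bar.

Rod-side annular area A_ann = π/4 × (33.4² − 13.1²) = 741.4 cm^2
Retraction: pressure acts on the annular area.
P = F / A = 2.08e6 N / A

P ≈ 281 bar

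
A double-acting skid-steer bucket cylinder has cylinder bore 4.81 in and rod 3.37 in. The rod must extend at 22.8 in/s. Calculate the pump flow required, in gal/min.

Q ≈ 108 gal/min

Cap-side area A_cap = π/4 × (4.81 in)² = 18.17 in^2
Q = A × v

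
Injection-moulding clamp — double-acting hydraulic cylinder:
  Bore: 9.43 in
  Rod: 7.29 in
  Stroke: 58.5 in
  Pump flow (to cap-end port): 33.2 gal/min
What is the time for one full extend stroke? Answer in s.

t ≈ 32.0 s

Cap-side area A_cap = π/4 × (9.43 in)² = 69.84 in^2
Swept volume V = A × L; t = V / Q = A·L / Q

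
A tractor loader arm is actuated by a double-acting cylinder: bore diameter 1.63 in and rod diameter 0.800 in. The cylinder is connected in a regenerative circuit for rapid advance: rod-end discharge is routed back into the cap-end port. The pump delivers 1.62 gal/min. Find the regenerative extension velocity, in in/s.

In regeneration the rod-end outflow joins the pump flow into the cap end, so the net volume the pump must supply per unit advance equals the rod cross-section area.
Rod cross-section A_rod = π/4 × (0.800 in)² = 0.5027 in^2
v = Q_pump / A_rod

v ≈ 12.4 in/s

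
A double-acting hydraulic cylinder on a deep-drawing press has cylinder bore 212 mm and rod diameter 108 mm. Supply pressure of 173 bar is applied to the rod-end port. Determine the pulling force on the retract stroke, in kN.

F ≈ 452 kN

Rod-side annular area A_ann = π/4 × (212² − 108²) = 26140 mm^2
On retraction the pressure acts on the annular area (bore minus rod).
F = P × A_ann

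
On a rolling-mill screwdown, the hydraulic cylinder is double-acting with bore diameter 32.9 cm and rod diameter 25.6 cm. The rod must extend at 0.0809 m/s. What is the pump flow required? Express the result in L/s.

Q ≈ 6.88 L/s

Cap-side area A_cap = π/4 × (32.9 cm)² = 850.1 cm^2
Q = A × v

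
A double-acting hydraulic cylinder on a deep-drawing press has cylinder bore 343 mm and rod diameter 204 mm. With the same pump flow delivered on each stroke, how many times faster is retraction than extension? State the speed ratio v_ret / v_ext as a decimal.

Cap-side area A_cap = π/4 × (343 mm)² = 92400 mm^2
Rod-side annular area A_ann = π/4 × (343² − 204²) = 59720 mm^2
For equal Q, v ∝ 1/A, so v_ret/v_ext = A_cap/A_ann.

v_ret/v_ext ≈ 1.55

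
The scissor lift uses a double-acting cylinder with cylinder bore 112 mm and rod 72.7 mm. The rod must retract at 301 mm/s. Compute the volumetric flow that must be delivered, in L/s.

Q ≈ 1.72 L/s

Rod-side annular area A_ann = π/4 × (112² − 72.7²) = 5701 mm^2
Q = A × v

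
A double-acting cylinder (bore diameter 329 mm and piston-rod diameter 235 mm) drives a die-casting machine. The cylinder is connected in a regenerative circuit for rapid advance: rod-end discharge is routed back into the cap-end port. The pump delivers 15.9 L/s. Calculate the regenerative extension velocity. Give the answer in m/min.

In regeneration the rod-end outflow joins the pump flow into the cap end, so the net volume the pump must supply per unit advance equals the rod cross-section area.
Rod cross-section A_rod = π/4 × (235 mm)² = 43370 mm^2
v = Q_pump / A_rod

v ≈ 22.0 m/min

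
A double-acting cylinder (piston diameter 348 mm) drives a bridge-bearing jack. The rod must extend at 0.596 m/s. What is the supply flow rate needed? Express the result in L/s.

Q ≈ 56.7 L/s

Cap-side area A_cap = π/4 × (348 mm)² = 95110 mm^2
Q = A × v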